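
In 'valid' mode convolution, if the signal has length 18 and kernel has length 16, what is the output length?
'Valid' mode counts only positions where the kernel fully overlaps the signal: m - n + 1 = 18 - 16 + 1 = 3

3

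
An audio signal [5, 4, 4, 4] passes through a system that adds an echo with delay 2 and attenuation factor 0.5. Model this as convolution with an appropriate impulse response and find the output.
Direct-path + delayed-attenuated-path model → impulse response h = [1, 0, 0.5] (1 at lag 0, 0.5 at lag 2). Output y[n] = x[n] + 0.5·x[n - 2] (with x[n] = 0 outside 0..3): y[0] = 5 + 0.5×0 = 5; y[1] = 4 + 0.5×0 = 4; y[2] = 4 + 0.5×5 = 6.5; y[3] = 4 + 0.5×4 = 6.0; y[4] = 0 + 0.5×4 = 2.0; y[5] = 0 + 0.5×4 = 2.0. So y = [5, 4, 6.5, 6.0, 2.0, 2.0]

[5, 4, 6.5, 6.0, 2.0, 2.0]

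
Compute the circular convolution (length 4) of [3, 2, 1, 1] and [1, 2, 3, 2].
Use y[k] = Σ_j a[j]·b[(k-j) mod 4]. y[0] = 3×1 + 2×2 + 1×3 + 1×2 = 12; y[1] = 3×2 + 2×1 + 1×2 + 1×3 = 13; y[2] = 3×3 + 2×2 + 1×1 + 1×2 = 16; y[3] = 3×2 + 2×3 + 1×2 + 1×1 = 15. Result: [12, 13, 16, 15]

[12, 13, 16, 15]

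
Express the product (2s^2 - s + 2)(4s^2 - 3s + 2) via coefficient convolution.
Ascending coefficients: a = [2, -1, 2], b = [2, -3, 4]. c[0] = 2×2 = 4; c[1] = 2×-3 + -1×2 = -8; c[2] = 2×4 + -1×-3 + 2×2 = 15; c[3] = -1×4 + 2×-3 = -10; c[4] = 2×4 = 8. Result coefficients: [4, -8, 15, -10, 8] → 8s^4 - 10s^3 + 15s^2 - 8s + 4

8s^4 - 10s^3 + 15s^2 - 8s + 4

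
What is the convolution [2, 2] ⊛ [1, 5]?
y[0] = 2×1 = 2; y[1] = 2×5 + 2×1 = 12; y[2] = 2×5 = 10

[2, 12, 10]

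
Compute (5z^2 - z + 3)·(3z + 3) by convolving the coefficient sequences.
Ascending coefficients: a = [3, -1, 5], b = [3, 3]. c[0] = 3×3 = 9; c[1] = 3×3 + -1×3 = 6; c[2] = -1×3 + 5×3 = 12; c[3] = 5×3 = 15. Result coefficients: [9, 6, 12, 15] → 15z^3 + 12z^2 + 6z + 9

15z^3 + 12z^2 + 6z + 9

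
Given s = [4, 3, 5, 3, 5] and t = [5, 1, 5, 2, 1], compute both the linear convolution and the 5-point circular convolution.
Linear: y_lin[0] = 4×5 = 20; y_lin[1] = 4×1 + 3×5 = 19; y_lin[2] = 4×5 + 3×1 + 5×5 = 48; y_lin[3] = 4×2 + 3×5 + 5×1 + 3×5 = 43; y_lin[4] = 4×1 + 3×2 + 5×5 + 3×1 + 5×5 = 63; y_lin[5] = 3×1 + 5×2 + 3×5 + 5×1 = 33; y_lin[6] = 5×1 + 3×2 + 5×5 = 36; y_lin[7] = 3×1 + 5×2 = 13; y_lin[8] = 5×1 = 5 → [20, 19, 48, 43, 63, 33, 36, 13, 5]. Circular (length 5): y[0] = 4×5 + 3×1 + 5×2 + 3×5 + 5×1 = 53; y[1] = 4×1 + 3×5 + 5×1 + 3×2 + 5×5 = 55; y[2] = 4×5 + 3×1 + 5×5 + 3×1 + 5×2 = 61; y[3] = 4×2 + 3×5 + 5×1 + 3×5 + 5×1 = 48; y[4] = 4×1 + 3×2 + 5×5 + 3×1 + 5×5 = 63 → [53, 55, 61, 48, 63]

Linear: [20, 19, 48, 43, 63, 33, 36, 13, 5], Circular: [53, 55, 61, 48, 63]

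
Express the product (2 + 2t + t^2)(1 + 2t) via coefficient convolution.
Ascending coefficients: a = [2, 2, 1], b = [1, 2]. c[0] = 2×1 = 2; c[1] = 2×2 + 2×1 = 6; c[2] = 2×2 + 1×1 = 5; c[3] = 1×2 = 2. Result coefficients: [2, 6, 5, 2] → 2 + 6t + 5t^2 + 2t^3

2 + 6t + 5t^2 + 2t^3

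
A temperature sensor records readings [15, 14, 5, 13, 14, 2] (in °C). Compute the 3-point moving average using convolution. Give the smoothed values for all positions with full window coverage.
3-point moving average kernel = [1, 1, 1]. Apply in 'valid' mode (full window coverage): avg[0] = (15 + 14 + 5) / 3 = 11.33; avg[1] = (14 + 5 + 13) / 3 = 10.67; avg[2] = (5 + 13 + 14) / 3 = 10.67; avg[3] = (13 + 14 + 2) / 3 = 9.67. Smoothed values: [11.33, 10.67, 10.67, 9.67]

[11.33, 10.67, 10.67, 9.67]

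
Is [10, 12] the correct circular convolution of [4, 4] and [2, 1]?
Recompute circular convolution of [4, 4] and [2, 1]: y[0] = 4×2 + 4×1 = 12; y[1] = 4×1 + 4×2 = 12 → [12, 12]. Compare to given [10, 12]: they differ at index 0: given 10, correct 12, so answer: No

No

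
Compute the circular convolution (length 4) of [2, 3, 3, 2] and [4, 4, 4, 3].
Use y[k] = Σ_j a[j]·b[(k-j) mod 4]. y[0] = 2×4 + 3×3 + 3×4 + 2×4 = 37; y[1] = 2×4 + 3×4 + 3×3 + 2×4 = 37; y[2] = 2×4 + 3×4 + 3×4 + 2×3 = 38; y[3] = 2×3 + 3×4 + 3×4 + 2×4 = 38. Result: [37, 37, 38, 38]

[37, 37, 38, 38]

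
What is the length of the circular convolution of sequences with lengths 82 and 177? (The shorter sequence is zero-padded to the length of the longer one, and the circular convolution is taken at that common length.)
Circular convolution (zero-padding the shorter input) has length max(m, n) = max(82, 177) = 177

177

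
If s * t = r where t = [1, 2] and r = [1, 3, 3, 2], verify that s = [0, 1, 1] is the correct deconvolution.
Forward-compute [0, 1, 1] * [1, 2]: r[0] = 0×1 = 0; r[1] = 0×2 + 1×1 = 1; r[2] = 1×2 + 1×1 = 3; r[3] = 1×2 = 2 → [0, 1, 3, 2]. Does not match given r = [1, 3, 3, 2].

Not verified. [0, 1, 1] * [1, 2] = [0, 1, 3, 2], which differs from [1, 3, 3, 2] at index 0.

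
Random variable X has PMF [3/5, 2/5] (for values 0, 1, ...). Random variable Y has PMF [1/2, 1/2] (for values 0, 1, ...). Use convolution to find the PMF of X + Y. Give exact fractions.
P(X+Y=k) = Σ_i P(X=i)·P(Y=k-i) — a convolution of [3/5, 2/5] and [1/2, 1/2]. P(X+Y=0) = (3/5)×(1/2) = 3/10; P(X+Y=1) = (3/5)×(1/2) + (2/5)×(1/2) = 3/10 + 1/5 = 1/2; P(X+Y=2) = (2/5)×(1/2) = 1/5. PMF: [3/10, 1/2, 1/5] (sums to 1 ✓)

[3/10, 1/2, 1/5]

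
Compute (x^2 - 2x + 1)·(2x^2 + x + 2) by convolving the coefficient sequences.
Ascending coefficients: a = [1, -2, 1], b = [2, 1, 2]. c[0] = 1×2 = 2; c[1] = 1×1 + -2×2 = -3; c[2] = 1×2 + -2×1 + 1×2 = 2; c[3] = -2×2 + 1×1 = -3; c[4] = 1×2 = 2. Result coefficients: [2, -3, 2, -3, 2] → 2x^4 - 3x^3 + 2x^2 - 3x + 2

2x^4 - 3x^3 + 2x^2 - 3x + 2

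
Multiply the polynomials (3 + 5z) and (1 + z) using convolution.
Ascending coefficients: a = [3, 5], b = [1, 1]. c[0] = 3×1 = 3; c[1] = 3×1 + 5×1 = 8; c[2] = 5×1 = 5. Result coefficients: [3, 8, 5] → 3 + 8z + 5z^2

3 + 8z + 5z^2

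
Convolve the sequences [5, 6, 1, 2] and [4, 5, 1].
y[0] = 5×4 = 20; y[1] = 5×5 + 6×4 = 49; y[2] = 5×1 + 6×5 + 1×4 = 39; y[3] = 6×1 + 1×5 + 2×4 = 19; y[4] = 1×1 + 2×5 = 11; y[5] = 2×1 = 2

[20, 49, 39, 19, 11, 2]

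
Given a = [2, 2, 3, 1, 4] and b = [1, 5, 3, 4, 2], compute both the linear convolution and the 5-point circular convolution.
Linear: y_lin[0] = 2×1 = 2; y_lin[1] = 2×5 + 2×1 = 12; y_lin[2] = 2×3 + 2×5 + 3×1 = 19; y_lin[3] = 2×4 + 2×3 + 3×5 + 1×1 = 30; y_lin[4] = 2×2 + 2×4 + 3×3 + 1×5 + 4×1 = 30; y_lin[5] = 2×2 + 3×4 + 1×3 + 4×5 = 39; y_lin[6] = 3×2 + 1×4 + 4×3 = 22; y_lin[7] = 1×2 + 4×4 = 18; y_lin[8] = 4×2 = 8 → [2, 12, 19, 30, 30, 39, 22, 18, 8]. Circular (length 5): y[0] = 2×1 + 2×2 + 3×4 + 1×3 + 4×5 = 41; y[1] = 2×5 + 2×1 + 3×2 + 1×4 + 4×3 = 34; y[2] = 2×3 + 2×5 + 3×1 + 1×2 + 4×4 = 37; y[3] = 2×4 + 2×3 + 3×5 + 1×1 + 4×2 = 38; y[4] = 2×2 + 2×4 + 3×3 + 1×5 + 4×1 = 30 → [41, 34, 37, 38, 30]

Linear: [2, 12, 19, 30, 30, 39, 22, 18, 8], Circular: [41, 34, 37, 38, 30]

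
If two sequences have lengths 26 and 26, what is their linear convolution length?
Linear/full convolution length: m + n - 1 = 26 + 26 - 1 = 51

51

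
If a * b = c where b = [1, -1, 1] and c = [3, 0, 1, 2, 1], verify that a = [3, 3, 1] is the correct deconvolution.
Forward-compute [3, 3, 1] * [1, -1, 1]: c[0] = 3×1 = 3; c[1] = 3×-1 + 3×1 = 0; c[2] = 3×1 + 3×-1 + 1×1 = 1; c[3] = 3×1 + 1×-1 = 2; c[4] = 1×1 = 1 → [3, 0, 1, 2, 1]. Matches given c = [3, 0, 1, 2, 1], so verified.

Verified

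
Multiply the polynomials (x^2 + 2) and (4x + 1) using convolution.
Ascending coefficients: a = [2, 0, 1], b = [1, 4]. c[0] = 2×1 = 2; c[1] = 2×4 + 0×1 = 8; c[2] = 0×4 + 1×1 = 1; c[3] = 1×4 = 4. Result coefficients: [2, 8, 1, 4] → 4x^3 + x^2 + 8x + 2

4x^3 + x^2 + 8x + 2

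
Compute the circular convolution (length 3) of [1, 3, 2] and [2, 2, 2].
Use y[k] = Σ_j a[j]·b[(k-j) mod 3]. y[0] = 1×2 + 3×2 + 2×2 = 12; y[1] = 1×2 + 3×2 + 2×2 = 12; y[2] = 1×2 + 3×2 + 2×2 = 12. Result: [12, 12, 12]

[12, 12, 12]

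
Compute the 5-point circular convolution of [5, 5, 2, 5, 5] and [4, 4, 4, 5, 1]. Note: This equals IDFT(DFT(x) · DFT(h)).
Either evaluate y[k] = Σ_j x[j]·h[(k-j) mod 5] directly, or use IDFT(DFT(x) · DFT(h)). y[0] = 5×4 + 5×1 + 2×5 + 5×4 + 5×4 = 75; y[1] = 5×4 + 5×4 + 2×1 + 5×5 + 5×4 = 87; y[2] = 5×4 + 5×4 + 2×4 + 5×1 + 5×5 = 78; y[3] = 5×5 + 5×4 + 2×4 + 5×4 + 5×1 = 78; y[4] = 5×1 + 5×5 + 2×4 + 5×4 + 5×4 = 78. Result: [75, 87, 78, 78, 78]

[75, 87, 78, 78, 78]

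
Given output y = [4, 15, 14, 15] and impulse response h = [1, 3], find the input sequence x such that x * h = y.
Deconvolve y=[4, 15, 14, 15] by h=[1, 3]. Since h[0]=1, solve forward: x[0] = y[0] / 1 = 4; x[1] = (y[1] - 4×3) / 1 = 3; x[2] = (y[2] - 3×3) / 1 = 5. So x = [4, 3, 5]. Check by forward convolution: y[0] = 4×1 = 4; y[1] = 4×3 + 3×1 = 15; y[2] = 3×3 + 5×1 = 14; y[3] = 5×3 = 15

[4, 3, 5]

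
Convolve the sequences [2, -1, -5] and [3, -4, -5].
y[0] = 2×3 = 6; y[1] = 2×-4 + -1×3 = -11; y[2] = 2×-5 + -1×-4 + -5×3 = -21; y[3] = -1×-5 + -5×-4 = 25; y[4] = -5×-5 = 25

[6, -11, -21, 25, 25]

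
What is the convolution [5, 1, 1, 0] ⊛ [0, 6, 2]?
y[0] = 5×0 = 0; y[1] = 5×6 + 1×0 = 30; y[2] = 5×2 + 1×6 + 1×0 = 16; y[3] = 1×2 + 1×6 + 0×0 = 8; y[4] = 1×2 + 0×6 = 2; y[5] = 0×2 = 0

[0, 30, 16, 8, 2, 0]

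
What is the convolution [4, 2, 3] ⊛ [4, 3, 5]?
y[0] = 4×4 = 16; y[1] = 4×3 + 2×4 = 20; y[2] = 4×5 + 2×3 + 3×4 = 38; y[3] = 2×5 + 3×3 = 19; y[4] = 3×5 = 15

[16, 20, 38, 19, 15]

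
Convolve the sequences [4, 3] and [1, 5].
y[0] = 4×1 = 4; y[1] = 4×5 + 3×1 = 23; y[2] = 3×5 = 15

[4, 23, 15]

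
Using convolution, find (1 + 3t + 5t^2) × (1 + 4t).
Ascending coefficients: a = [1, 3, 5], b = [1, 4]. c[0] = 1×1 = 1; c[1] = 1×4 + 3×1 = 7; c[2] = 3×4 + 5×1 = 17; c[3] = 5×4 = 20. Result coefficients: [1, 7, 17, 20] → 1 + 7t + 17t^2 + 20t^3

1 + 7t + 17t^2 + 20t^3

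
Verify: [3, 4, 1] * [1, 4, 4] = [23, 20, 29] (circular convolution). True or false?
Recompute circular convolution of [3, 4, 1] and [1, 4, 4]: y[0] = 3×1 + 4×4 + 1×4 = 23; y[1] = 3×4 + 4×1 + 1×4 = 20; y[2] = 3×4 + 4×4 + 1×1 = 29 → [23, 20, 29]. Given [23, 20, 29] matches, so answer: Yes

Yes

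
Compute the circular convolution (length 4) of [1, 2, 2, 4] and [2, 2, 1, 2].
Use y[k] = Σ_j f[j]·g[(k-j) mod 4]. y[0] = 1×2 + 2×2 + 2×1 + 4×2 = 16; y[1] = 1×2 + 2×2 + 2×2 + 4×1 = 14; y[2] = 1×1 + 2×2 + 2×2 + 4×2 = 17; y[3] = 1×2 + 2×1 + 2×2 + 4×2 = 16. Result: [16, 14, 17, 16]

[16, 14, 17, 16]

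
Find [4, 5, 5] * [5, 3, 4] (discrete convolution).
y[0] = 4×5 = 20; y[1] = 4×3 + 5×5 = 37; y[2] = 4×4 + 5×3 + 5×5 = 56; y[3] = 5×4 + 5×3 = 35; y[4] = 5×4 = 20

[20, 37, 56, 35, 20]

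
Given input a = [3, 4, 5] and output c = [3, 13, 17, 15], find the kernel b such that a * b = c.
Output length 4 = len(a) + len(b) - 1 ⇒ len(b) = 2. Solve b forward using b[k] = (c[k] - Σ_{i≥1} a[i]·b[k-i]) / a[0]: b[0] = c[0] / a[0] = 3 / 3 = 1; b[1] = (c[1] - 4×1) / a[0] = (13 - 4×1) / 3 = 3. So b = [1, 3]. Forward-check [3, 4, 5] * [1, 3]: c[0] = 3×1 = 3; c[1] = 3×3 + 4×1 = 13; c[2] = 4×3 + 5×1 = 17; c[3] = 5×3 = 15 → [3, 13, 17, 15] ✓

[1, 3]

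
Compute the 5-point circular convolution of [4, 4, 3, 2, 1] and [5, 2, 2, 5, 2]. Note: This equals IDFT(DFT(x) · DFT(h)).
Either evaluate y[k] = Σ_j x[j]·h[(k-j) mod 5] directly, or use IDFT(DFT(x) · DFT(h)). y[0] = 4×5 + 4×2 + 3×5 + 2×2 + 1×2 = 49; y[1] = 4×2 + 4×5 + 3×2 + 2×5 + 1×2 = 46; y[2] = 4×2 + 4×2 + 3×5 + 2×2 + 1×5 = 40; y[3] = 4×5 + 4×2 + 3×2 + 2×5 + 1×2 = 46; y[4] = 4×2 + 4×5 + 3×2 + 2×2 + 1×5 = 43. Result: [49, 46, 40, 46, 43]

[49, 46, 40, 46, 43]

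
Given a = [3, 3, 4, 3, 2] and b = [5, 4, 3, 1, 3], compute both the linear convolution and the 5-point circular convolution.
Linear: y_lin[0] = 3×5 = 15; y_lin[1] = 3×4 + 3×5 = 27; y_lin[2] = 3×3 + 3×4 + 4×5 = 41; y_lin[3] = 3×1 + 3×3 + 4×4 + 3×5 = 43; y_lin[4] = 3×3 + 3×1 + 4×3 + 3×4 + 2×5 = 46; y_lin[5] = 3×3 + 4×1 + 3×3 + 2×4 = 30; y_lin[6] = 4×3 + 3×1 + 2×3 = 21; y_lin[7] = 3×3 + 2×1 = 11; y_lin[8] = 2×3 = 6 → [15, 27, 41, 43, 46, 30, 21, 11, 6]. Circular (length 5): y[0] = 3×5 + 3×3 + 4×1 + 3×3 + 2×4 = 45; y[1] = 3×4 + 3×5 + 4×3 + 3×1 + 2×3 = 48; y[2] = 3×3 + 3×4 + 4×5 + 3×3 + 2×1 = 52; y[3] = 3×1 + 3×3 + 4×4 + 3×5 + 2×3 = 49; y[4] = 3×3 + 3×1 + 4×3 + 3×4 + 2×5 = 46 → [45, 48, 52, 49, 46]

Linear: [15, 27, 41, 43, 46, 30, 21, 11, 6], Circular: [45, 48, 52, 49, 46]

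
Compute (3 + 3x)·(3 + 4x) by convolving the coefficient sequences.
Ascending coefficients: a = [3, 3], b = [3, 4]. c[0] = 3×3 = 9; c[1] = 3×4 + 3×3 = 21; c[2] = 3×4 = 12. Result coefficients: [9, 21, 12] → 9 + 21x + 12x^2

9 + 21x + 12x^2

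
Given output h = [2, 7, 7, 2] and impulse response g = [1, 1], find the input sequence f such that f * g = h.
Deconvolve h=[2, 7, 7, 2] by g=[1, 1]. Since g[0]=1, solve forward: f[0] = h[0] / 1 = 2; f[1] = (h[1] - 2×1) / 1 = 5; f[2] = (h[2] - 5×1) / 1 = 2. So f = [2, 5, 2]. Check by forward convolution: h[0] = 2×1 = 2; h[1] = 2×1 + 5×1 = 7; h[2] = 5×1 + 2×1 = 7; h[3] = 2×1 = 2

[2, 5, 2]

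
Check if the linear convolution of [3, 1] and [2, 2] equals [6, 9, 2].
Recompute linear convolution of [3, 1] and [2, 2]: y[0] = 3×2 = 6; y[1] = 3×2 + 1×2 = 8; y[2] = 1×2 = 2 → [6, 8, 2]. Compare to given [6, 9, 2]: they differ at index 1: given 9, correct 8, so answer: No

No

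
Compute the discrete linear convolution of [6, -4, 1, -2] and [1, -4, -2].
y[0] = 6×1 = 6; y[1] = 6×-4 + -4×1 = -28; y[2] = 6×-2 + -4×-4 + 1×1 = 5; y[3] = -4×-2 + 1×-4 + -2×1 = 2; y[4] = 1×-2 + -2×-4 = 6; y[5] = -2×-2 = 4

[6, -28, 5, 2, 6, 4]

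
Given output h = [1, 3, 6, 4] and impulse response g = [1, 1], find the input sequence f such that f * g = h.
Deconvolve h=[1, 3, 6, 4] by g=[1, 1]. Since g[0]=1, solve forward: f[0] = h[0] / 1 = 1; f[1] = (h[1] - 1×1) / 1 = 2; f[2] = (h[2] - 2×1) / 1 = 4. So f = [1, 2, 4]. Check by forward convolution: h[0] = 1×1 = 1; h[1] = 1×1 + 2×1 = 3; h[2] = 2×1 + 4×1 = 6; h[3] = 4×1 = 4

[1, 2, 4]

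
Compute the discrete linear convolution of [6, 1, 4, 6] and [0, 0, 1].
y[0] = 6×0 = 0; y[1] = 6×0 + 1×0 = 0; y[2] = 6×1 + 1×0 + 4×0 = 6; y[3] = 1×1 + 4×0 + 6×0 = 1; y[4] = 4×1 + 6×0 = 4; y[5] = 6×1 = 6

[0, 0, 6, 1, 4, 6]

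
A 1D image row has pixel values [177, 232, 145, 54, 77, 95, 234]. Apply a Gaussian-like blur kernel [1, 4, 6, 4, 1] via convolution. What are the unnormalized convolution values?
Convolve image row [177, 232, 145, 54, 77, 95, 234] with kernel [1, 4, 6, 4, 1]: y[0] = 177×1 = 177; y[1] = 177×4 + 232×1 = 940; y[2] = 177×6 + 232×4 + 145×1 = 2135; y[3] = 177×4 + 232×6 + 145×4 + 54×1 = 2734; y[4] = 177×1 + 232×4 + 145×6 + 54×4 + 77×1 = 2268; y[5] = 232×1 + 145×4 + 54×6 + 77×4 + 95×1 = 1539; y[6] = 145×1 + 54×4 + 77×6 + 95×4 + 234×1 = 1437; y[7] = 54×1 + 77×4 + 95×6 + 234×4 = 1868; y[8] = 77×1 + 95×4 + 234×6 = 1861; y[9] = 95×1 + 234×4 = 1031; y[10] = 234×1 = 234 → [177, 940, 2135, 2734, 2268, 1539, 1437, 1868, 1861, 1031, 234]. Normalization factor = sum(kernel) = 16.

[177, 940, 2135, 2734, 2268, 1539, 1437, 1868, 1861, 1031, 234]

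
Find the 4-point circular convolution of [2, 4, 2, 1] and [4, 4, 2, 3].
Use y[k] = Σ_j f[j]·g[(k-j) mod 4]. y[0] = 2×4 + 4×3 + 2×2 + 1×4 = 28; y[1] = 2×4 + 4×4 + 2×3 + 1×2 = 32; y[2] = 2×2 + 4×4 + 2×4 + 1×3 = 31; y[3] = 2×3 + 4×2 + 2×4 + 1×4 = 26. Result: [28, 32, 31, 26]

[28, 32, 31, 26]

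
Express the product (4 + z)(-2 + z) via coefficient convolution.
Ascending coefficients: a = [4, 1], b = [-2, 1]. c[0] = 4×-2 = -8; c[1] = 4×1 + 1×-2 = 2; c[2] = 1×1 = 1. Result coefficients: [-8, 2, 1] → -8 + 2z + z^2

-8 + 2z + z^2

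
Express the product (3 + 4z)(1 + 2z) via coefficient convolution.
Ascending coefficients: a = [3, 4], b = [1, 2]. c[0] = 3×1 = 3; c[1] = 3×2 + 4×1 = 10; c[2] = 4×2 = 8. Result coefficients: [3, 10, 8] → 3 + 10z + 8z^2

3 + 10z + 8z^2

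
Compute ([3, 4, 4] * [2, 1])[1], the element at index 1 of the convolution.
Use y[k] = Σ_i a[i]·b[k-i] at k=1. y[1] = 3×1 + 4×2 = 11

11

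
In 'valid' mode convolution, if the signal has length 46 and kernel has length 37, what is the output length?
'Valid' mode counts only positions where the kernel fully overlaps the signal: m - n + 1 = 46 - 37 + 1 = 10

10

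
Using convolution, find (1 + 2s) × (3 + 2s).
Ascending coefficients: a = [1, 2], b = [3, 2]. c[0] = 1×3 = 3; c[1] = 1×2 + 2×3 = 8; c[2] = 2×2 = 4. Result coefficients: [3, 8, 4] → 3 + 8s + 4s^2

3 + 8s + 4s^2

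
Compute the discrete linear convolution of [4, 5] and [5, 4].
y[0] = 4×5 = 20; y[1] = 4×4 + 5×5 = 41; y[2] = 5×4 = 20

[20, 41, 20]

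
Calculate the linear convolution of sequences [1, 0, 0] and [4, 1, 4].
y[0] = 1×4 = 4; y[1] = 1×1 + 0×4 = 1; y[2] = 1×4 + 0×1 + 0×4 = 4; y[3] = 0×4 + 0×1 = 0; y[4] = 0×4 = 0

[4, 1, 4, 0, 0]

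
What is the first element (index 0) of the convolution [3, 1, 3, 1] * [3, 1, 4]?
Use y[k] = Σ_i a[i]·b[k-i] at k=0. y[0] = 3×3 = 9

9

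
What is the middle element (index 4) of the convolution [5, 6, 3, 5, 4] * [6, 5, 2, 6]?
Use y[k] = Σ_i a[i]·b[k-i] at k=4. y[4] = 6×6 + 3×2 + 5×5 + 4×6 = 91

91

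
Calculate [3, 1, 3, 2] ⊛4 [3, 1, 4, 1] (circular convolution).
Use y[k] = Σ_j a[j]·b[(k-j) mod 4]. y[0] = 3×3 + 1×1 + 3×4 + 2×1 = 24; y[1] = 3×1 + 1×3 + 3×1 + 2×4 = 17; y[2] = 3×4 + 1×1 + 3×3 + 2×1 = 24; y[3] = 3×1 + 1×4 + 3×1 + 2×3 = 16. Result: [24, 17, 24, 16]

[24, 17, 24, 16]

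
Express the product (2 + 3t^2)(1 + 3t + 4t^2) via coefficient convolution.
Ascending coefficients: a = [2, 0, 3], b = [1, 3, 4]. c[0] = 2×1 = 2; c[1] = 2×3 + 0×1 = 6; c[2] = 2×4 + 0×3 + 3×1 = 11; c[3] = 0×4 + 3×3 = 9; c[4] = 3×4 = 12. Result coefficients: [2, 6, 11, 9, 12] → 2 + 6t + 11t^2 + 9t^3 + 12t^4

2 + 6t + 11t^2 + 9t^3 + 12t^4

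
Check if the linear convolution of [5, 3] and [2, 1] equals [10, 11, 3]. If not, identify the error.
Recompute linear convolution of [5, 3] and [2, 1]: y[0] = 5×2 = 10; y[1] = 5×1 + 3×2 = 11; y[2] = 3×1 = 3 → [10, 11, 3]. Given [10, 11, 3] matches, so answer: Yes

Yes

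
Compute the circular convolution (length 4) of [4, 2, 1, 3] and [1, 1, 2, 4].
Use y[k] = Σ_j x[j]·h[(k-j) mod 4]. y[0] = 4×1 + 2×4 + 1×2 + 3×1 = 17; y[1] = 4×1 + 2×1 + 1×4 + 3×2 = 16; y[2] = 4×2 + 2×1 + 1×1 + 3×4 = 23; y[3] = 4×4 + 2×2 + 1×1 + 3×1 = 24. Result: [17, 16, 23, 24]

[17, 16, 23, 24]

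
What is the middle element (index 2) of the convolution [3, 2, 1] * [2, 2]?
Use y[k] = Σ_i a[i]·b[k-i] at k=2. y[2] = 2×2 + 1×2 = 6

6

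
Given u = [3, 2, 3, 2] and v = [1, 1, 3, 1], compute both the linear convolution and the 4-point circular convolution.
Linear: y_lin[0] = 3×1 = 3; y_lin[1] = 3×1 + 2×1 = 5; y_lin[2] = 3×3 + 2×1 + 3×1 = 14; y_lin[3] = 3×1 + 2×3 + 3×1 + 2×1 = 14; y_lin[4] = 2×1 + 3×3 + 2×1 = 13; y_lin[5] = 3×1 + 2×3 = 9; y_lin[6] = 2×1 = 2 → [3, 5, 14, 14, 13, 9, 2]. Circular (length 4): y[0] = 3×1 + 2×1 + 3×3 + 2×1 = 16; y[1] = 3×1 + 2×1 + 3×1 + 2×3 = 14; y[2] = 3×3 + 2×1 + 3×1 + 2×1 = 16; y[3] = 3×1 + 2×3 + 3×1 + 2×1 = 14 → [16, 14, 16, 14]

Linear: [3, 5, 14, 14, 13, 9, 2], Circular: [16, 14, 16, 14]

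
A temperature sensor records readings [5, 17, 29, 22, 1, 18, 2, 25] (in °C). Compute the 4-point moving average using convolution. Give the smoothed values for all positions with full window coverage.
4-point moving average kernel = [1, 1, 1, 1]. Apply in 'valid' mode (full window coverage): avg[0] = (5 + 17 + 29 + 22) / 4 = 18.25; avg[1] = (17 + 29 + 22 + 1) / 4 = 17.25; avg[2] = (29 + 22 + 1 + 18) / 4 = 17.5; avg[3] = (22 + 1 + 18 + 2) / 4 = 10.75; avg[4] = (1 + 18 + 2 + 25) / 4 = 11.5. Smoothed values: [18.25, 17.25, 17.5, 10.75, 11.5]

[18.25, 17.25, 17.5, 10.75, 11.5]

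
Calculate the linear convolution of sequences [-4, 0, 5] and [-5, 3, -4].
y[0] = -4×-5 = 20; y[1] = -4×3 + 0×-5 = -12; y[2] = -4×-4 + 0×3 + 5×-5 = -9; y[3] = 0×-4 + 5×3 = 15; y[4] = 5×-4 = -20

[20, -12, -9, 15, -20]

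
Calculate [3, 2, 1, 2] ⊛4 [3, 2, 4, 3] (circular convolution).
Use y[k] = Σ_j u[j]·v[(k-j) mod 4]. y[0] = 3×3 + 2×3 + 1×4 + 2×2 = 23; y[1] = 3×2 + 2×3 + 1×3 + 2×4 = 23; y[2] = 3×4 + 2×2 + 1×3 + 2×3 = 25; y[3] = 3×3 + 2×4 + 1×2 + 2×3 = 25. Result: [23, 23, 25, 25]

[23, 23, 25, 25]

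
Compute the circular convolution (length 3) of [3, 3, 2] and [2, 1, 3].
Use y[k] = Σ_j u[j]·v[(k-j) mod 3]. y[0] = 3×2 + 3×3 + 2×1 = 17; y[1] = 3×1 + 3×2 + 2×3 = 15; y[2] = 3×3 + 3×1 + 2×2 = 16. Result: [17, 15, 16]

[17, 15, 16]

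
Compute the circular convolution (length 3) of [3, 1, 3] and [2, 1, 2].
Use y[k] = Σ_j f[j]·g[(k-j) mod 3]. y[0] = 3×2 + 1×2 + 3×1 = 11; y[1] = 3×1 + 1×2 + 3×2 = 11; y[2] = 3×2 + 1×1 + 3×2 = 13. Result: [11, 11, 13]

[11, 11, 13]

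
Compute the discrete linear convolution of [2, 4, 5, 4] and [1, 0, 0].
y[0] = 2×1 = 2; y[1] = 2×0 + 4×1 = 4; y[2] = 2×0 + 4×0 + 5×1 = 5; y[3] = 4×0 + 5×0 + 4×1 = 4; y[4] = 5×0 + 4×0 = 0; y[5] = 4×0 = 0

[2, 4, 5, 4, 0, 0]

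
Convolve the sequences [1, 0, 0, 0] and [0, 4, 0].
y[0] = 1×0 = 0; y[1] = 1×4 + 0×0 = 4; y[2] = 1×0 + 0×4 + 0×0 = 0; y[3] = 0×0 + 0×4 + 0×0 = 0; y[4] = 0×0 + 0×4 = 0; y[5] = 0×0 = 0

[0, 4, 0, 0, 0, 0]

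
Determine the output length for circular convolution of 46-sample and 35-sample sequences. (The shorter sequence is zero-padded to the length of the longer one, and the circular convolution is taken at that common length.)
Circular convolution (zero-padding the shorter input) has length max(m, n) = max(46, 35) = 46

46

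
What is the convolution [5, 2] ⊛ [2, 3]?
y[0] = 5×2 = 10; y[1] = 5×3 + 2×2 = 19; y[2] = 2×3 = 6

[10, 19, 6]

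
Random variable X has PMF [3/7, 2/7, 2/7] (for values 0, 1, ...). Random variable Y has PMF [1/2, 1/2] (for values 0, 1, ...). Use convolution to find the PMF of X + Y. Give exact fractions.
P(X+Y=k) = Σ_i P(X=i)·P(Y=k-i) — a convolution of [3/7, 2/7, 2/7] and [1/2, 1/2]. P(X+Y=0) = (3/7)×(1/2) = 3/14; P(X+Y=1) = (3/7)×(1/2) + (2/7)×(1/2) = 3/14 + 1/7 = 5/14; P(X+Y=2) = (2/7)×(1/2) + (2/7)×(1/2) = 1/7 + 1/7 = 2/7; P(X+Y=3) = (2/7)×(1/2) = 1/7. PMF: [3/14, 5/14, 2/7, 1/7] (sums to 1 ✓)

[3/14, 5/14, 2/7, 1/7]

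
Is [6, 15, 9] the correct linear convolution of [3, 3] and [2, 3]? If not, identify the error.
Recompute linear convolution of [3, 3] and [2, 3]: y[0] = 3×2 = 6; y[1] = 3×3 + 3×2 = 15; y[2] = 3×3 = 9 → [6, 15, 9]. Given [6, 15, 9] matches, so answer: Yes

Yes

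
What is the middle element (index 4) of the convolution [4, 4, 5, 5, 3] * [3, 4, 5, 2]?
Use y[k] = Σ_i a[i]·b[k-i] at k=4. y[4] = 4×2 + 5×5 + 5×4 + 3×3 = 62

62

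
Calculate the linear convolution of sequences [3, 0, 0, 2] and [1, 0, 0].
y[0] = 3×1 = 3; y[1] = 3×0 + 0×1 = 0; y[2] = 3×0 + 0×0 + 0×1 = 0; y[3] = 0×0 + 0×0 + 2×1 = 2; y[4] = 0×0 + 2×0 = 0; y[5] = 2×0 = 0

[3, 0, 0, 2, 0, 0]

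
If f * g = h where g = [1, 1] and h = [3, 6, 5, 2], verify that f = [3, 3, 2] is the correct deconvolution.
Forward-compute [3, 3, 2] * [1, 1]: h[0] = 3×1 = 3; h[1] = 3×1 + 3×1 = 6; h[2] = 3×1 + 2×1 = 5; h[3] = 2×1 = 2 → [3, 6, 5, 2]. Matches given h = [3, 6, 5, 2], so verified.

Verified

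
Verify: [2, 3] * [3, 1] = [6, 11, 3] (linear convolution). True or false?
Recompute linear convolution of [2, 3] and [3, 1]: y[0] = 2×3 = 6; y[1] = 2×1 + 3×3 = 11; y[2] = 3×1 = 3 → [6, 11, 3]. Given [6, 11, 3] matches, so answer: Yes

Yes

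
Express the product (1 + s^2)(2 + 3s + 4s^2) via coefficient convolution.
Ascending coefficients: a = [1, 0, 1], b = [2, 3, 4]. c[0] = 1×2 = 2; c[1] = 1×3 + 0×2 = 3; c[2] = 1×4 + 0×3 + 1×2 = 6; c[3] = 0×4 + 1×3 = 3; c[4] = 1×4 = 4. Result coefficients: [2, 3, 6, 3, 4] → 2 + 3s + 6s^2 + 3s^3 + 4s^4

2 + 3s + 6s^2 + 3s^3 + 4s^4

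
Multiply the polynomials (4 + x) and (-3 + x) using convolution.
Ascending coefficients: a = [4, 1], b = [-3, 1]. c[0] = 4×-3 = -12; c[1] = 4×1 + 1×-3 = 1; c[2] = 1×1 = 1. Result coefficients: [-12, 1, 1] → -12 + x + x^2

-12 + x + x^2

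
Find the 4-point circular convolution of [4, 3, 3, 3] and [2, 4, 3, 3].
Use y[k] = Σ_j a[j]·b[(k-j) mod 4]. y[0] = 4×2 + 3×3 + 3×3 + 3×4 = 38; y[1] = 4×4 + 3×2 + 3×3 + 3×3 = 40; y[2] = 4×3 + 3×4 + 3×2 + 3×3 = 39; y[3] = 4×3 + 3×3 + 3×4 + 3×2 = 39. Result: [38, 40, 39, 39]

[38, 40, 39, 39]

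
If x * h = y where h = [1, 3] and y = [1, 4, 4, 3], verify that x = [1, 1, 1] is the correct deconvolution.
Forward-compute [1, 1, 1] * [1, 3]: y[0] = 1×1 = 1; y[1] = 1×3 + 1×1 = 4; y[2] = 1×3 + 1×1 = 4; y[3] = 1×3 = 3 → [1, 4, 4, 3]. Matches given y = [1, 4, 4, 3], so verified.

Verified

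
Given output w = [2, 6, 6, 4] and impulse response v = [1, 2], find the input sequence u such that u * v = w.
Deconvolve w=[2, 6, 6, 4] by v=[1, 2]. Since v[0]=1, solve forward: u[0] = w[0] / 1 = 2; u[1] = (w[1] - 2×2) / 1 = 2; u[2] = (w[2] - 2×2) / 1 = 2. So u = [2, 2, 2]. Check by forward convolution: w[0] = 2×1 = 2; w[1] = 2×2 + 2×1 = 6; w[2] = 2×2 + 2×1 = 6; w[3] = 2×2 = 4

[2, 2, 2]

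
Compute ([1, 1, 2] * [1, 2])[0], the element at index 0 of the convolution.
Use y[k] = Σ_i a[i]·b[k-i] at k=0. y[0] = 1×1 = 1

1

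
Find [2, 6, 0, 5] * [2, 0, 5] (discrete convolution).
y[0] = 2×2 = 4; y[1] = 2×0 + 6×2 = 12; y[2] = 2×5 + 6×0 + 0×2 = 10; y[3] = 6×5 + 0×0 + 5×2 = 40; y[4] = 0×5 + 5×0 = 0; y[5] = 5×5 = 25

[4, 12, 10, 40, 0, 25]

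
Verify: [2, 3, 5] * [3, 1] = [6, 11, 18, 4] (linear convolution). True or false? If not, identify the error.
Recompute linear convolution of [2, 3, 5] and [3, 1]: y[0] = 2×3 = 6; y[1] = 2×1 + 3×3 = 11; y[2] = 3×1 + 5×3 = 18; y[3] = 5×1 = 5 → [6, 11, 18, 5]. Compare to given [6, 11, 18, 4]: they differ at index 3: given 4, correct 5, so answer: No

No. Error at index 3: given 4, correct 5.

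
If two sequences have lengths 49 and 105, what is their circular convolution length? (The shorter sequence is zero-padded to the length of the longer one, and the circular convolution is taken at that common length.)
Circular convolution (zero-padding the shorter input) has length max(m, n) = max(49, 105) = 105

105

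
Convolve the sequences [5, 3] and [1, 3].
y[0] = 5×1 = 5; y[1] = 5×3 + 3×1 = 18; y[2] = 3×3 = 9

[5, 18, 9]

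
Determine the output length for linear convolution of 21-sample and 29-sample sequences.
Linear/full convolution length: m + n - 1 = 21 + 29 - 1 = 49

49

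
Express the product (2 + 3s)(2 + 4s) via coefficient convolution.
Ascending coefficients: a = [2, 3], b = [2, 4]. c[0] = 2×2 = 4; c[1] = 2×4 + 3×2 = 14; c[2] = 3×4 = 12. Result coefficients: [4, 14, 12] → 4 + 14s + 12s^2

4 + 14s + 12s^2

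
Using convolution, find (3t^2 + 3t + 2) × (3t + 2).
Ascending coefficients: a = [2, 3, 3], b = [2, 3]. c[0] = 2×2 = 4; c[1] = 2×3 + 3×2 = 12; c[2] = 3×3 + 3×2 = 15; c[3] = 3×3 = 9. Result coefficients: [4, 12, 15, 9] → 9t^3 + 15t^2 + 12t + 4

9t^3 + 15t^2 + 12t + 4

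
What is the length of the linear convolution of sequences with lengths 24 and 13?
Linear/full convolution length: m + n - 1 = 24 + 13 - 1 = 36

36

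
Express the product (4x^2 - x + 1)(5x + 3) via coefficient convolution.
Ascending coefficients: a = [1, -1, 4], b = [3, 5]. c[0] = 1×3 = 3; c[1] = 1×5 + -1×3 = 2; c[2] = -1×5 + 4×3 = 7; c[3] = 4×5 = 20. Result coefficients: [3, 2, 7, 20] → 20x^3 + 7x^2 + 2x + 3

20x^3 + 7x^2 + 2x + 3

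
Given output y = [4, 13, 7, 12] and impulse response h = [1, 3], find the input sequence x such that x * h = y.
Deconvolve y=[4, 13, 7, 12] by h=[1, 3]. Since h[0]=1, solve forward: x[0] = y[0] / 1 = 4; x[1] = (y[1] - 4×3) / 1 = 1; x[2] = (y[2] - 1×3) / 1 = 4. So x = [4, 1, 4]. Check by forward convolution: y[0] = 4×1 = 4; y[1] = 4×3 + 1×1 = 13; y[2] = 1×3 + 4×1 = 7; y[3] = 4×3 = 12

[4, 1, 4]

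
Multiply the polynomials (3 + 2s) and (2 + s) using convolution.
Ascending coefficients: a = [3, 2], b = [2, 1]. c[0] = 3×2 = 6; c[1] = 3×1 + 2×2 = 7; c[2] = 2×1 = 2. Result coefficients: [6, 7, 2] → 6 + 7s + 2s^2

6 + 7s + 2s^2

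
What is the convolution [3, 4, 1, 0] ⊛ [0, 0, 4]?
y[0] = 3×0 = 0; y[1] = 3×0 + 4×0 = 0; y[2] = 3×4 + 4×0 + 1×0 = 12; y[3] = 4×4 + 1×0 + 0×0 = 16; y[4] = 1×4 + 0×0 = 4; y[5] = 0×4 = 0

[0, 0, 12, 16, 4, 0]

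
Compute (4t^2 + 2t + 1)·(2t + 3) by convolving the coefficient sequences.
Ascending coefficients: a = [1, 2, 4], b = [3, 2]. c[0] = 1×3 = 3; c[1] = 1×2 + 2×3 = 8; c[2] = 2×2 + 4×3 = 16; c[3] = 4×2 = 8. Result coefficients: [3, 8, 16, 8] → 8t^3 + 16t^2 + 8t + 3

8t^3 + 16t^2 + 8t + 3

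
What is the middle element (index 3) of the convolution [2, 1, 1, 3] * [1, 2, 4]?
Use y[k] = Σ_i a[i]·b[k-i] at k=3. y[3] = 1×4 + 1×2 + 3×1 = 9

9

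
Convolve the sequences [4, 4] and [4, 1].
y[0] = 4×4 = 16; y[1] = 4×1 + 4×4 = 20; y[2] = 4×1 = 4

[16, 20, 4]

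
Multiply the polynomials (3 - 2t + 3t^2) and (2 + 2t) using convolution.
Ascending coefficients: a = [3, -2, 3], b = [2, 2]. c[0] = 3×2 = 6; c[1] = 3×2 + -2×2 = 2; c[2] = -2×2 + 3×2 = 2; c[3] = 3×2 = 6. Result coefficients: [6, 2, 2, 6] → 6 + 2t + 2t^2 + 6t^3

6 + 2t + 2t^2 + 6t^3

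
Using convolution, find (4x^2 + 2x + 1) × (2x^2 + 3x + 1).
Ascending coefficients: a = [1, 2, 4], b = [1, 3, 2]. c[0] = 1×1 = 1; c[1] = 1×3 + 2×1 = 5; c[2] = 1×2 + 2×3 + 4×1 = 12; c[3] = 2×2 + 4×3 = 16; c[4] = 4×2 = 8. Result coefficients: [1, 5, 12, 16, 8] → 8x^4 + 16x^3 + 12x^2 + 5x + 1

8x^4 + 16x^3 + 12x^2 + 5x + 1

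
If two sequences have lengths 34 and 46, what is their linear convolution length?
Linear/full convolution length: m + n - 1 = 34 + 46 - 1 = 79

79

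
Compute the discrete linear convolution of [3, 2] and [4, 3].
y[0] = 3×4 = 12; y[1] = 3×3 + 2×4 = 17; y[2] = 2×3 = 6

[12, 17, 6]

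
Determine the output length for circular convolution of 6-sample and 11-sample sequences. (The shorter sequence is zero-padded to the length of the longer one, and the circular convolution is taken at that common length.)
Circular convolution (zero-padding the shorter input) has length max(m, n) = max(6, 11) = 11

11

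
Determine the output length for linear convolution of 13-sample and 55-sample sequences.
Linear/full convolution length: m + n - 1 = 13 + 55 - 1 = 67

67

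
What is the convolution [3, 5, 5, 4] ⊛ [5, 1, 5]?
y[0] = 3×5 = 15; y[1] = 3×1 + 5×5 = 28; y[2] = 3×5 + 5×1 + 5×5 = 45; y[3] = 5×5 + 5×1 + 4×5 = 50; y[4] = 5×5 + 4×1 = 29; y[5] = 4×5 = 20

[15, 28, 45, 50, 29, 20]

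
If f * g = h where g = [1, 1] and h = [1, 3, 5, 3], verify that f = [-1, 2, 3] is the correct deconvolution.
Forward-compute [-1, 2, 3] * [1, 1]: h[0] = -1×1 = -1; h[1] = -1×1 + 2×1 = 1; h[2] = 2×1 + 3×1 = 5; h[3] = 3×1 = 3 → [-1, 1, 5, 3]. Does not match given h = [1, 3, 5, 3].

Not verified. [-1, 2, 3] * [1, 1] = [-1, 1, 5, 3], which differs from [1, 3, 5, 3] at index 0.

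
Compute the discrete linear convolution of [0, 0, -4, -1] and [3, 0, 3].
y[0] = 0×3 = 0; y[1] = 0×0 + 0×3 = 0; y[2] = 0×3 + 0×0 + -4×3 = -12; y[3] = 0×3 + -4×0 + -1×3 = -3; y[4] = -4×3 + -1×0 = -12; y[5] = -1×3 = -3

[0, 0, -12, -3, -12, -3]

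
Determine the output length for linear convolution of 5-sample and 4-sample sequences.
Linear/full convolution length: m + n - 1 = 5 + 4 - 1 = 8

8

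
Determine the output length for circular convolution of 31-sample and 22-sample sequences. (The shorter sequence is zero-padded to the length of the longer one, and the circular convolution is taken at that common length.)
Circular convolution (zero-padding the shorter input) has length max(m, n) = max(31, 22) = 31

31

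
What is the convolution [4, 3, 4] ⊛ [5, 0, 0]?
y[0] = 4×5 = 20; y[1] = 4×0 + 3×5 = 15; y[2] = 4×0 + 3×0 + 4×5 = 20; y[3] = 3×0 + 4×0 = 0; y[4] = 4×0 = 0

[20, 15, 20, 0, 0]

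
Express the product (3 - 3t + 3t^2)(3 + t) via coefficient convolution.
Ascending coefficients: a = [3, -3, 3], b = [3, 1]. c[0] = 3×3 = 9; c[1] = 3×1 + -3×3 = -6; c[2] = -3×1 + 3×3 = 6; c[3] = 3×1 = 3. Result coefficients: [9, -6, 6, 3] → 9 - 6t + 6t^2 + 3t^3

9 - 6t + 6t^2 + 3t^3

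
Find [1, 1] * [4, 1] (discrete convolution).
y[0] = 1×4 = 4; y[1] = 1×1 + 1×4 = 5; y[2] = 1×1 = 1

[4, 5, 1]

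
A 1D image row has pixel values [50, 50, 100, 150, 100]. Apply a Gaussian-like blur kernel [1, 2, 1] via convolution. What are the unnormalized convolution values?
Convolve image row [50, 50, 100, 150, 100] with kernel [1, 2, 1]: y[0] = 50×1 = 50; y[1] = 50×2 + 50×1 = 150; y[2] = 50×1 + 50×2 + 100×1 = 250; y[3] = 50×1 + 100×2 + 150×1 = 400; y[4] = 100×1 + 150×2 + 100×1 = 500; y[5] = 150×1 + 100×2 = 350; y[6] = 100×1 = 100 → [50, 150, 250, 400, 500, 350, 100]. Normalization factor = sum(kernel) = 4.

[50, 150, 250, 400, 500, 350, 100]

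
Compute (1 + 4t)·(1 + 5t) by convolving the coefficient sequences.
Ascending coefficients: a = [1, 4], b = [1, 5]. c[0] = 1×1 = 1; c[1] = 1×5 + 4×1 = 9; c[2] = 4×5 = 20. Result coefficients: [1, 9, 20] → 1 + 9t + 20t^2

1 + 9t + 20t^2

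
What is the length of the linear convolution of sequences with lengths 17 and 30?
Linear/full convolution length: m + n - 1 = 17 + 30 - 1 = 46

46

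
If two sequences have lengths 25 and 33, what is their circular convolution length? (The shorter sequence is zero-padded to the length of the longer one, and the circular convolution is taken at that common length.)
Circular convolution (zero-padding the shorter input) has length max(m, n) = max(25, 33) = 33

33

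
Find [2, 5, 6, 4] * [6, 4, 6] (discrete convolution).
y[0] = 2×6 = 12; y[1] = 2×4 + 5×6 = 38; y[2] = 2×6 + 5×4 + 6×6 = 68; y[3] = 5×6 + 6×4 + 4×6 = 78; y[4] = 6×6 + 4×4 = 52; y[5] = 4×6 = 24

[12, 38, 68, 78, 52, 24]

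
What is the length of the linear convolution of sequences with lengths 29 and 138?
Linear/full convolution length: m + n - 1 = 29 + 138 - 1 = 166

166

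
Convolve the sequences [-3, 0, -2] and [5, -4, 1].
y[0] = -3×5 = -15; y[1] = -3×-4 + 0×5 = 12; y[2] = -3×1 + 0×-4 + -2×5 = -13; y[3] = 0×1 + -2×-4 = 8; y[4] = -2×1 = -2

[-15, 12, -13, 8, -2]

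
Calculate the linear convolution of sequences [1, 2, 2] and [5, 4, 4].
y[0] = 1×5 = 5; y[1] = 1×4 + 2×5 = 14; y[2] = 1×4 + 2×4 + 2×5 = 22; y[3] = 2×4 + 2×4 = 16; y[4] = 2×4 = 8

[5, 14, 22, 16, 8]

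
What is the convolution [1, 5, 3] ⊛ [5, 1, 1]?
y[0] = 1×5 = 5; y[1] = 1×1 + 5×5 = 26; y[2] = 1×1 + 5×1 + 3×5 = 21; y[3] = 5×1 + 3×1 = 8; y[4] = 3×1 = 3

[5, 26, 21, 8, 3]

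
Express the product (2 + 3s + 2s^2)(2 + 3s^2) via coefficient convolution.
Ascending coefficients: a = [2, 3, 2], b = [2, 0, 3]. c[0] = 2×2 = 4; c[1] = 2×0 + 3×2 = 6; c[2] = 2×3 + 3×0 + 2×2 = 10; c[3] = 3×3 + 2×0 = 9; c[4] = 2×3 = 6. Result coefficients: [4, 6, 10, 9, 6] → 4 + 6s + 10s^2 + 9s^3 + 6s^4

4 + 6s + 10s^2 + 9s^3 + 6s^4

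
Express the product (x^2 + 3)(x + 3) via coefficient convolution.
Ascending coefficients: a = [3, 0, 1], b = [3, 1]. c[0] = 3×3 = 9; c[1] = 3×1 + 0×3 = 3; c[2] = 0×1 + 1×3 = 3; c[3] = 1×1 = 1. Result coefficients: [9, 3, 3, 1] → x^3 + 3x^2 + 3x + 9

x^3 + 3x^2 + 3x + 9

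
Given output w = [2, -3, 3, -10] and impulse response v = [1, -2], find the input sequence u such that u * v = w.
Deconvolve w=[2, -3, 3, -10] by v=[1, -2]. Since v[0]=1, solve forward: u[0] = w[0] / 1 = 2; u[1] = (w[1] - 2×-2) / 1 = 1; u[2] = (w[2] - 1×-2) / 1 = 5. So u = [2, 1, 5]. Check by forward convolution: w[0] = 2×1 = 2; w[1] = 2×-2 + 1×1 = -3; w[2] = 1×-2 + 5×1 = 3; w[3] = 5×-2 = -10

[2, 1, 5]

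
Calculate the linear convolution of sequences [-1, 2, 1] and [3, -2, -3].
y[0] = -1×3 = -3; y[1] = -1×-2 + 2×3 = 8; y[2] = -1×-3 + 2×-2 + 1×3 = 2; y[3] = 2×-3 + 1×-2 = -8; y[4] = 1×-3 = -3

[-3, 8, 2, -8, -3]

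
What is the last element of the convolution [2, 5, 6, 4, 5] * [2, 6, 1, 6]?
Use y[k] = Σ_i a[i]·b[k-i] at k=7. y[7] = 5×6 = 30

30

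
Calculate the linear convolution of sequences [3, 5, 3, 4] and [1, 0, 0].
y[0] = 3×1 = 3; y[1] = 3×0 + 5×1 = 5; y[2] = 3×0 + 5×0 + 3×1 = 3; y[3] = 5×0 + 3×0 + 4×1 = 4; y[4] = 3×0 + 4×0 = 0; y[5] = 4×0 = 0

[3, 5, 3, 4, 0, 0]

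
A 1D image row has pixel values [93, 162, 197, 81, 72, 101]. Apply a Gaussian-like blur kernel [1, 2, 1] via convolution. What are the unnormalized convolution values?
Convolve image row [93, 162, 197, 81, 72, 101] with kernel [1, 2, 1]: y[0] = 93×1 = 93; y[1] = 93×2 + 162×1 = 348; y[2] = 93×1 + 162×2 + 197×1 = 614; y[3] = 162×1 + 197×2 + 81×1 = 637; y[4] = 197×1 + 81×2 + 72×1 = 431; y[5] = 81×1 + 72×2 + 101×1 = 326; y[6] = 72×1 + 101×2 = 274; y[7] = 101×1 = 101 → [93, 348, 614, 637, 431, 326, 274, 101]. Normalization factor = sum(kernel) = 4.

[93, 348, 614, 637, 431, 326, 274, 101]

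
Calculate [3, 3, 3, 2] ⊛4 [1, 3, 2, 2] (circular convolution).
Use y[k] = Σ_j x[j]·h[(k-j) mod 4]. y[0] = 3×1 + 3×2 + 3×2 + 2×3 = 21; y[1] = 3×3 + 3×1 + 3×2 + 2×2 = 22; y[2] = 3×2 + 3×3 + 3×1 + 2×2 = 22; y[3] = 3×2 + 3×2 + 3×3 + 2×1 = 23. Result: [21, 22, 22, 23]

[21, 22, 22, 23]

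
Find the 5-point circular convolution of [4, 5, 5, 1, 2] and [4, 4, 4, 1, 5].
Use y[k] = Σ_j a[j]·b[(k-j) mod 5]. y[0] = 4×4 + 5×5 + 5×1 + 1×4 + 2×4 = 58; y[1] = 4×4 + 5×4 + 5×5 + 1×1 + 2×4 = 70; y[2] = 4×4 + 5×4 + 5×4 + 1×5 + 2×1 = 63; y[3] = 4×1 + 5×4 + 5×4 + 1×4 + 2×5 = 58; y[4] = 4×5 + 5×1 + 5×4 + 1×4 + 2×4 = 57. Result: [58, 70, 63, 58, 57]

[58, 70, 63, 58, 57]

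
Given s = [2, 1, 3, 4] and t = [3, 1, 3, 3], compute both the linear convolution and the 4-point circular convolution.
Linear: y_lin[0] = 2×3 = 6; y_lin[1] = 2×1 + 1×3 = 5; y_lin[2] = 2×3 + 1×1 + 3×3 = 16; y_lin[3] = 2×3 + 1×3 + 3×1 + 4×3 = 24; y_lin[4] = 1×3 + 3×3 + 4×1 = 16; y_lin[5] = 3×3 + 4×3 = 21; y_lin[6] = 4×3 = 12 → [6, 5, 16, 24, 16, 21, 12]. Circular (length 4): y[0] = 2×3 + 1×3 + 3×3 + 4×1 = 22; y[1] = 2×1 + 1×3 + 3×3 + 4×3 = 26; y[2] = 2×3 + 1×1 + 3×3 + 4×3 = 28; y[3] = 2×3 + 1×3 + 3×1 + 4×3 = 24 → [22, 26, 28, 24]

Linear: [6, 5, 16, 24, 16, 21, 12], Circular: [22, 26, 28, 24]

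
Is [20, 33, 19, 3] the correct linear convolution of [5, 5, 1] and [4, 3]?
Recompute linear convolution of [5, 5, 1] and [4, 3]: y[0] = 5×4 = 20; y[1] = 5×3 + 5×4 = 35; y[2] = 5×3 + 1×4 = 19; y[3] = 1×3 = 3 → [20, 35, 19, 3]. Compare to given [20, 33, 19, 3]: they differ at index 1: given 33, correct 35, so answer: No

No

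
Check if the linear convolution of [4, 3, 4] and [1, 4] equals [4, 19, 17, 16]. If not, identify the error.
Recompute linear convolution of [4, 3, 4] and [1, 4]: y[0] = 4×1 = 4; y[1] = 4×4 + 3×1 = 19; y[2] = 3×4 + 4×1 = 16; y[3] = 4×4 = 16 → [4, 19, 16, 16]. Compare to given [4, 19, 17, 16]: they differ at index 2: given 17, correct 16, so answer: No

No. Error at index 2: given 17, correct 16.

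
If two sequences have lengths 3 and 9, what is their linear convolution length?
Linear/full convolution length: m + n - 1 = 3 + 9 - 1 = 11

11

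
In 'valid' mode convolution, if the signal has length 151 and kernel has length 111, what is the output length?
'Valid' mode counts only positions where the kernel fully overlaps the signal: m - n + 1 = 151 - 111 + 1 = 41

41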